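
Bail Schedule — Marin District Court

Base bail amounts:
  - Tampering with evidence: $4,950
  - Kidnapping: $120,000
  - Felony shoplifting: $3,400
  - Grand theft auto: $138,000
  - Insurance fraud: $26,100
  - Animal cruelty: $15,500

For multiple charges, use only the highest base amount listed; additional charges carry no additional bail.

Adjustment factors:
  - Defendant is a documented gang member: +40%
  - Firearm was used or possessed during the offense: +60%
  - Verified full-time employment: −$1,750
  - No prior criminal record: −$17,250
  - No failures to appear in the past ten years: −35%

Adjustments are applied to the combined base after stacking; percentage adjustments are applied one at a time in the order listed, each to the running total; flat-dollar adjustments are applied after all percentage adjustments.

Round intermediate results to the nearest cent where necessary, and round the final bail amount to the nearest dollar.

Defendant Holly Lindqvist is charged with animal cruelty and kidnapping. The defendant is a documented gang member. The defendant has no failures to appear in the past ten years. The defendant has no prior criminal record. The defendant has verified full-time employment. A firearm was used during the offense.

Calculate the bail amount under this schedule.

$155,720

Base amounts from the schedule: animal cruelty $15,500; kidnapping $120,000.
Stacking rule: use the highest base only. Highest is kidnapping at $120,000. Combined base = $120,000.
Defendant is a documented gang member (+40%): $120,000 × 1.4 = $168,000.
Firearm was used or possessed during the offense (+60%): $168,000 × 1.6 = $268,800.
No failures to appear in the past ten years (−35%): $268,800 × 0.65 = $174,720.
Verified full-time employment (−$1,750 flat): $174,720 − $1,750 = $172,970.
No prior criminal record (−$17,250 flat): $172,970 − $17,250 = $155,720.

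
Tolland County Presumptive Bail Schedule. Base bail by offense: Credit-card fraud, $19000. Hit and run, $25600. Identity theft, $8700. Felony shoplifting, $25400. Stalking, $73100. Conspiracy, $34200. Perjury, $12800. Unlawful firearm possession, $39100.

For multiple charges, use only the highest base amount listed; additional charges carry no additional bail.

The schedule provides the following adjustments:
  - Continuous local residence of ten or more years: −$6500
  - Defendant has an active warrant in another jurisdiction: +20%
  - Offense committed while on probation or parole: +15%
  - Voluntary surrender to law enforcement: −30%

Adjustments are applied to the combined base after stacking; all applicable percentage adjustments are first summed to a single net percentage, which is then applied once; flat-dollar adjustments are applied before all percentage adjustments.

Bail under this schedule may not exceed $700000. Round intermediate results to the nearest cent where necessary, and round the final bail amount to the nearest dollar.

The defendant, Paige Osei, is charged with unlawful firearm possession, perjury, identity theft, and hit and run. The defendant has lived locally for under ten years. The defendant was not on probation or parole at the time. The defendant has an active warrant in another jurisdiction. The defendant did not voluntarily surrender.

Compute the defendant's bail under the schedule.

Base amounts from the schedule: unlawful firearm possession $39100; perjury $12800; identity theft $8700; hit and run $25600.
Stacking rule: use the highest base only. Highest is unlawful firearm possession at $39100. Combined base = $39100.
Defendant has an active warrant in another jurisdiction (+20%): $39100 × 1.2 = $46920.
$46920 is within the $700000 maximum.

$46920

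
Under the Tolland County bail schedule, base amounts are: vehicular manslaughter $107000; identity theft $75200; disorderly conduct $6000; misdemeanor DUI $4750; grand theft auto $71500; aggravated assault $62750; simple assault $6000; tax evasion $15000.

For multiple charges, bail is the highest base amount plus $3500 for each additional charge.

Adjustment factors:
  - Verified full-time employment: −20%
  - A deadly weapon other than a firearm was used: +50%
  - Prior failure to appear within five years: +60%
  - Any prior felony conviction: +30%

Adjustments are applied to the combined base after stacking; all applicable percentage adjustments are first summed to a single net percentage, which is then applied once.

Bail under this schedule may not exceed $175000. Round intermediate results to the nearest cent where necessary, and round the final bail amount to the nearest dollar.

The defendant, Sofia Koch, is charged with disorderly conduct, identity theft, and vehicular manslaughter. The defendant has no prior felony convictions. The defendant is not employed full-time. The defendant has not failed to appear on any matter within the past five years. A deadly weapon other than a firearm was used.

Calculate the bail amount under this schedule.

$171000

Base amounts from the schedule: disorderly conduct $6000; identity theft $75200; vehicular manslaughter $107000.
Stacking rule: highest base plus $3500 per additional charge. Highest is vehicular manslaughter at $107000; 2 additional charges → +$7000. Combined base = $114000.
A deadly weapon other than a firearm was used (+50%): $114000 × 1.5 = $171000.
$171000 is within the $175000 maximum.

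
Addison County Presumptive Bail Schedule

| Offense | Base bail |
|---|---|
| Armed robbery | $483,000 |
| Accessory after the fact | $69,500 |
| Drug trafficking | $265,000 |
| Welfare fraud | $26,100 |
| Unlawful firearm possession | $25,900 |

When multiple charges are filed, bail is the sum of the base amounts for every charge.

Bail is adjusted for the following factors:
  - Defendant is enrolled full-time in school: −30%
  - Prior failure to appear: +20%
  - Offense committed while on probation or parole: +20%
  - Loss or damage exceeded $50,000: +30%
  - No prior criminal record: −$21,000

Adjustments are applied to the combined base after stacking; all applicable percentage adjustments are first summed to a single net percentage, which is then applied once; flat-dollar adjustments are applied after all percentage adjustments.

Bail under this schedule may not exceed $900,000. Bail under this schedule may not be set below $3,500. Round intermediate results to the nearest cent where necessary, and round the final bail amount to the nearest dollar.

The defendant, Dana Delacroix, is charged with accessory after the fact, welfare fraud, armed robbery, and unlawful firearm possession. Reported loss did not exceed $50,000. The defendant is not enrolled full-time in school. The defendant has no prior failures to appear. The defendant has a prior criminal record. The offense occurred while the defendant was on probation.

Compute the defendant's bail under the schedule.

Base amounts from the schedule: accessory after the fact $69,500; welfare fraud $26,100; armed robbery $483,000; unlawful firearm possession $25,900.
Stacking rule: sum of all bases. $69,500 + $26,100 + $483,000 + $25,900 = $604,500.
Offense committed while on probation or parole (+20%): $604,500 × 1.2 = $725,400.
$725,400 is within the $900,000 maximum.
$725,400 is at or above the $3,500 minimum.

$725,400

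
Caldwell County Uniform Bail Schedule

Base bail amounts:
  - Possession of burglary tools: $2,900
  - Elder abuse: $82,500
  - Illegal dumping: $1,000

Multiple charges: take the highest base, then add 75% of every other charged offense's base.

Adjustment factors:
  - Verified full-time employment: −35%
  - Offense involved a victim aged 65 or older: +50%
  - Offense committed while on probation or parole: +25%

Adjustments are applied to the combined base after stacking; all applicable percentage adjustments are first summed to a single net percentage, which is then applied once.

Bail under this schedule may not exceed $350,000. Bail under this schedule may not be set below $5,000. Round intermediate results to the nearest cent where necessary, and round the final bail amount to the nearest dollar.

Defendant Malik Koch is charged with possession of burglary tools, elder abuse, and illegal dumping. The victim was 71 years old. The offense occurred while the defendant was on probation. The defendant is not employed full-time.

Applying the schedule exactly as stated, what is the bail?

$149,494

Base amounts from the schedule: possession of burglary tools $2,900; elder abuse $82,500; illegal dumping $1,000.
Stacking rule: highest base plus 75% of each additional charge. Highest is elder abuse at $82,500. Additional: $2,900 × 75% = $2,175; $1,000 × 75% = $750. Combined base = $82,500 + $2,925 = $85,425.
Net percentage adjustment: +50% +25% = +75%. $85,425 × 1.75 = $149,493.75.
$149,493.75 is within the $350,000 maximum.
$149,493.75 is at or above the $5,000 minimum.
Rounded to the nearest dollar: $149,494.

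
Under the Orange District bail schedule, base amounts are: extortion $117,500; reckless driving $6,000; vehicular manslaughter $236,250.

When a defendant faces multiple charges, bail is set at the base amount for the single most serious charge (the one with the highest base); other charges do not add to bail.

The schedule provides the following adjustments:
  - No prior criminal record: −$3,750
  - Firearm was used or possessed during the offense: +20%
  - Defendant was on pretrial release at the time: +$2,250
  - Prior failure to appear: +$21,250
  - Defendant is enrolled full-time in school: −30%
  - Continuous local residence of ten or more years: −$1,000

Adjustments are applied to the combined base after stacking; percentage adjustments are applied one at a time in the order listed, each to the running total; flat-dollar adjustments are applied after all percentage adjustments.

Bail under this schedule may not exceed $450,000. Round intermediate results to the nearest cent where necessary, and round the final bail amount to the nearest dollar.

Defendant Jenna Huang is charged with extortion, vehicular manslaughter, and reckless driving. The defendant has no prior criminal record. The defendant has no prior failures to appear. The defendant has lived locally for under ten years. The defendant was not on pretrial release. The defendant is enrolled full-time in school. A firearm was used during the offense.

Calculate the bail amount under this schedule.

$194,700

Base amounts from the schedule: extortion $117,500; vehicular manslaughter $236,250; reckless driving $6,000.
Stacking rule: use the highest base only. Highest is vehicular manslaughter at $236,250. Combined base = $236,250.
Firearm was used or possessed during the offense (+20%): $236,250 × 1.2 = $283,500.
Defendant is enrolled full-time in school (−30%): $283,500 × 0.7 = $198,450.
No prior criminal record (−$3,750 flat): $198,450 − $3,750 = $194,700.
$194,700 is within the $450,000 maximum.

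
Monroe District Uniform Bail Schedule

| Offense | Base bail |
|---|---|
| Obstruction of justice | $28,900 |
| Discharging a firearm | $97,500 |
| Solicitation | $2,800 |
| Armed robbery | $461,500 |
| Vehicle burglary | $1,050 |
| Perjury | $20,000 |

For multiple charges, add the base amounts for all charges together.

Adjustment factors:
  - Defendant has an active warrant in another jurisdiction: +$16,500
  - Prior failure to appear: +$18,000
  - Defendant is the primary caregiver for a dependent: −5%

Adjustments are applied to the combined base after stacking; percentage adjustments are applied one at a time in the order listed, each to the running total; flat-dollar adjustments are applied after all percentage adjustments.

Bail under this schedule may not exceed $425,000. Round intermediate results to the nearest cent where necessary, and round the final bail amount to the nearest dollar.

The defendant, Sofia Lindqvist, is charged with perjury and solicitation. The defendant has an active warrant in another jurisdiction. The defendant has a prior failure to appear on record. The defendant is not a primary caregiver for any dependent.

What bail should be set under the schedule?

Base amounts from the schedule: perjury $20,000; solicitation $2,800.
Stacking rule: sum of all bases. $20,000 + $2,800 = $22,800.
Defendant has an active warrant in another jurisdiction (+$16,500 flat): $22,800 + $16,500 = $39,300.
Prior failure to appear (+$18,000 flat): $39,300 + $18,000 = $57,300.
$57,300 is within the $425,000 maximum.

$57,300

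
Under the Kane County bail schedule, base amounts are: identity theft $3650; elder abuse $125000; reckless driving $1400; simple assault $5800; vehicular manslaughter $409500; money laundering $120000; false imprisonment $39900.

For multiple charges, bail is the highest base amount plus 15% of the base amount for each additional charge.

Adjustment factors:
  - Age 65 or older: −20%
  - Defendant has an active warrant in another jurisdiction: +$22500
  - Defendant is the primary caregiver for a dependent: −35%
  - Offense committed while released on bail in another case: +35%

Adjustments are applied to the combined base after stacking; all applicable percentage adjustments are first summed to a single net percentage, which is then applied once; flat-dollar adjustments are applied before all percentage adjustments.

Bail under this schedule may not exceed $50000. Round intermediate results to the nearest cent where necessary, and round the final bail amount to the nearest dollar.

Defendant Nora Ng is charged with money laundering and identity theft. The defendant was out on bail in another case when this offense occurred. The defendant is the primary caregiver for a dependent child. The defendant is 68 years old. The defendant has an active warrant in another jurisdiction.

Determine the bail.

Base amounts from the schedule: money laundering $120000; identity theft $3650.
Stacking rule: highest base plus 15% of each additional charge. Highest is money laundering at $120000. Additional: $3650 × 15% = $547.50. Combined base = $120000 + $547.50 = $120547.50.
Defendant has an active warrant in another jurisdiction (+$22500 flat): $120547.50 + $22500 = $143047.50.
Net percentage adjustment: −20% −35% +35% = −20%. $143047.50 × 0.8 = $114438.
Result $114438 exceeds the maximum of $50000; bail is capped at $50000.

$50000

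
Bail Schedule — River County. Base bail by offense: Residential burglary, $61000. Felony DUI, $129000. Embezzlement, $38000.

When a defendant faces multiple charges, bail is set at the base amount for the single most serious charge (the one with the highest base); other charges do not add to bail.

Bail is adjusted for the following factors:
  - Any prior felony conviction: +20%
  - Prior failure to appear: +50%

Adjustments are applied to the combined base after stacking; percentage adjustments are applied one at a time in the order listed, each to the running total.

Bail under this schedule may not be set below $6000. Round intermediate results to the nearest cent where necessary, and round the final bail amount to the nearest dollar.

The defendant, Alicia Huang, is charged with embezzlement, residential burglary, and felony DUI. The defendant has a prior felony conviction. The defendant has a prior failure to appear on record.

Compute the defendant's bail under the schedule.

Base amounts from the schedule: embezzlement $38000; residential burglary $61000; felony DUI $129000.
Stacking rule: use the highest base only. Highest is felony DUI at $129000. Combined base = $129000.
Any prior felony conviction (+20%): $129000 × 1.2 = $154800.
Prior failure to appear (+50%): $154800 × 1.5 = $232200.
$232200 is at or above the $6000 minimum.

$232200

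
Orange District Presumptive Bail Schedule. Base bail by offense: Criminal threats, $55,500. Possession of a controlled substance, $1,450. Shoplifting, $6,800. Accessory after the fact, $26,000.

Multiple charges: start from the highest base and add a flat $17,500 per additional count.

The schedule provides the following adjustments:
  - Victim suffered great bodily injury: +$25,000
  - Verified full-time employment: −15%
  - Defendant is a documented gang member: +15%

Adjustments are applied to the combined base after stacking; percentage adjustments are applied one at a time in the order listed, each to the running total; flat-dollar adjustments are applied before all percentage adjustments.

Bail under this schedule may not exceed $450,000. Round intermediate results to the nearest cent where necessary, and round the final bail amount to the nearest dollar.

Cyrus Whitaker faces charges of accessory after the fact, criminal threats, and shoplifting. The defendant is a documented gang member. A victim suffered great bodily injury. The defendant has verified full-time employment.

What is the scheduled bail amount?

Base amounts from the schedule: accessory after the fact $26,000; criminal threats $55,500; shoplifting $6,800.
Stacking rule: highest base plus $17,500 per additional charge. Highest is criminal threats at $55,500; 2 additional charges → +$35,000. Combined base = $90,500.
Victim suffered great bodily injury (+$25,000 flat): $90,500 + $25,000 = $115,500.
Verified full-time employment (−15%): $115,500 × 0.85 = $98,175.
Defendant is a documented gang member (+15%): $98,175 × 1.15 = $112,901.25.
$112,901.25 is within the $450,000 maximum.
Rounded to the nearest dollar: $112,901.

$112,901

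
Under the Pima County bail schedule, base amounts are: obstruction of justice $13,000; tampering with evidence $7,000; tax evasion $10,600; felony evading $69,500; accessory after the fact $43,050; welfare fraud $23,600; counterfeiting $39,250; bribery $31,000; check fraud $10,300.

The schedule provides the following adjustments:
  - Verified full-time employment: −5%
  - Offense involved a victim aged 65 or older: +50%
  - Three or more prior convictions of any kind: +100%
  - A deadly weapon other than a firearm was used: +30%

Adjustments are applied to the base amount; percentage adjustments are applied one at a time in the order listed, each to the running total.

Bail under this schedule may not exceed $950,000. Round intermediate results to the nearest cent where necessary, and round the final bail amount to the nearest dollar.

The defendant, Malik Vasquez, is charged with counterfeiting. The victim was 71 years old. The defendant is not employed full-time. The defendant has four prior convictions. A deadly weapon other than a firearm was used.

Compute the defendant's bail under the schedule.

Base amounts from the schedule: counterfeiting $39,250.
Single charge. Combined base = $39,250.
Offense involved a victim aged 65 or older (+50%): $39,250 × 1.5 = $58,875.
Three or more prior convictions of any kind (+100%): $58,875 × 2 = $117,750.
A deadly weapon other than a firearm was used (+30%): $117,750 × 1.3 = $153,075.
$153,075 is within the $950,000 maximum.

$153,075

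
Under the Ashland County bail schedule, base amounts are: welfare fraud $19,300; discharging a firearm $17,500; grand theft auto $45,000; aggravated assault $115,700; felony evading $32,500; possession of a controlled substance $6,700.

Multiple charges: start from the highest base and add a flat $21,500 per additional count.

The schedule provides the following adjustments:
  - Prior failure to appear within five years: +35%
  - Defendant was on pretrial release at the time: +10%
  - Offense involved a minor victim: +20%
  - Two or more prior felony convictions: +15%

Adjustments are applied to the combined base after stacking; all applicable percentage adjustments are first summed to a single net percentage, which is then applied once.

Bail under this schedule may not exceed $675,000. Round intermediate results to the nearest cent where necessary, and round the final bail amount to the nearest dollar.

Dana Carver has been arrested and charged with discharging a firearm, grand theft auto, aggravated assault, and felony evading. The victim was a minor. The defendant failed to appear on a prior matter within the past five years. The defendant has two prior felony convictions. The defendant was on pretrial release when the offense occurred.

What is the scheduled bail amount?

$324,360

Base amounts from the schedule: discharging a firearm $17,500; grand theft auto $45,000; aggravated assault $115,700; felony evading $32,500.
Stacking rule: highest base plus $21,500 per additional charge. Highest is aggravated assault at $115,700; 3 additional charges → +$64,500. Combined base = $180,200.
Net percentage adjustment: +35% +10% +20% +15% = +80%. $180,200 × 1.8 = $324,360.
$324,360 is within the $675,000 maximum.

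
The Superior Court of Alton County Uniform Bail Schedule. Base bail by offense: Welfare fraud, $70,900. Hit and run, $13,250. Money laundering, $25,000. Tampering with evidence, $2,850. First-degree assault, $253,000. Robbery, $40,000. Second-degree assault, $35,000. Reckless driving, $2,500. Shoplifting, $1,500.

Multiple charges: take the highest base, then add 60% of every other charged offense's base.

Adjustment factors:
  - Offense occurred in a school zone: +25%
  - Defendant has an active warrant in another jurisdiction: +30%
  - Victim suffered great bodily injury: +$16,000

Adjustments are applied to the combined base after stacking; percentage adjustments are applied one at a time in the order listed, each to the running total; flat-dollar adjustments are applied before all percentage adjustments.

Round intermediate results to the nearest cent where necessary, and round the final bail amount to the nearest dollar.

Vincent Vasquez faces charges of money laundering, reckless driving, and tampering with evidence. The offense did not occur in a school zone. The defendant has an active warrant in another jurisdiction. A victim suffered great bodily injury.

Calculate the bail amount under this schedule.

$57,473

Base amounts from the schedule: money laundering $25,000; reckless driving $2,500; tampering with evidence $2,850.
Stacking rule: highest base plus 60% of each additional charge. Highest is money laundering at $25,000. Additional: $2,500 × 60% = $1,500; $2,850 × 60% = $1,710. Combined base = $25,000 + $3,210 = $28,210.
Victim suffered great bodily injury (+$16,000 flat): $28,210 + $16,000 = $44,210.
Defendant has an active warrant in another jurisdiction (+30%): $44,210 × 1.3 = $57,473.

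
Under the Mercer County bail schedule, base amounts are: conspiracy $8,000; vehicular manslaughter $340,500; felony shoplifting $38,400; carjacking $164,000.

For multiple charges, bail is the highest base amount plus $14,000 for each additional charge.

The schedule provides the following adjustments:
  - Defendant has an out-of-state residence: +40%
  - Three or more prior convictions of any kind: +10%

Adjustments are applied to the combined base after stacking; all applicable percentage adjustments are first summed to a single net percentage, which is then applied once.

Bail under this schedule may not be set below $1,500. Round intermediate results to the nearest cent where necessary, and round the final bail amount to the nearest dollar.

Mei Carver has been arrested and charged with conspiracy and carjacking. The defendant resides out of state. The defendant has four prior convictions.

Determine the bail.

Base amounts from the schedule: conspiracy $8,000; carjacking $164,000.
Stacking rule: highest base plus $14,000 per additional charge. Highest is carjacking at $164,000; 1 additional charge → +$14,000. Combined base = $178,000.
Net percentage adjustment: +40% +10% = +50%. $178,000 × 1.5 = $267,000.
$267,000 is at or above the $1,500 minimum.

$267,000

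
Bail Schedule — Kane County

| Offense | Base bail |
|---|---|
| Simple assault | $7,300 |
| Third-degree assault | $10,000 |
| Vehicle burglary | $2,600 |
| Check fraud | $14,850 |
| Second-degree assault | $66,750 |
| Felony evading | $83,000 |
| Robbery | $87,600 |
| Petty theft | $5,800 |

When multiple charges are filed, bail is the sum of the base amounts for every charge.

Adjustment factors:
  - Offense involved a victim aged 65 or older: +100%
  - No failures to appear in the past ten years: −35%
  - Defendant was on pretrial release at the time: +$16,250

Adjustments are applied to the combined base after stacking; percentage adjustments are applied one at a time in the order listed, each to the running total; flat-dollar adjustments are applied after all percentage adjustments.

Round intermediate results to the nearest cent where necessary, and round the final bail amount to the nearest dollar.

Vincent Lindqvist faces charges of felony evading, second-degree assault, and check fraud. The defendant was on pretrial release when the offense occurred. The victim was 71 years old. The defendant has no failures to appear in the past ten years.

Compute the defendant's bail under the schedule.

Base amounts from the schedule: felony evading $83,000; second-degree assault $66,750; check fraud $14,850.
Stacking rule: sum of all bases. $83,000 + $66,750 + $14,850 = $164,600.
Offense involved a victim aged 65 or older (+100%): $164,600 × 2 = $329,200.
No failures to appear in the past ten years (−35%): $329,200 × 0.65 = $213,980.
Defendant was on pretrial release at the time (+$16,250 flat): $213,980 + $16,250 = $230,230.

$230,230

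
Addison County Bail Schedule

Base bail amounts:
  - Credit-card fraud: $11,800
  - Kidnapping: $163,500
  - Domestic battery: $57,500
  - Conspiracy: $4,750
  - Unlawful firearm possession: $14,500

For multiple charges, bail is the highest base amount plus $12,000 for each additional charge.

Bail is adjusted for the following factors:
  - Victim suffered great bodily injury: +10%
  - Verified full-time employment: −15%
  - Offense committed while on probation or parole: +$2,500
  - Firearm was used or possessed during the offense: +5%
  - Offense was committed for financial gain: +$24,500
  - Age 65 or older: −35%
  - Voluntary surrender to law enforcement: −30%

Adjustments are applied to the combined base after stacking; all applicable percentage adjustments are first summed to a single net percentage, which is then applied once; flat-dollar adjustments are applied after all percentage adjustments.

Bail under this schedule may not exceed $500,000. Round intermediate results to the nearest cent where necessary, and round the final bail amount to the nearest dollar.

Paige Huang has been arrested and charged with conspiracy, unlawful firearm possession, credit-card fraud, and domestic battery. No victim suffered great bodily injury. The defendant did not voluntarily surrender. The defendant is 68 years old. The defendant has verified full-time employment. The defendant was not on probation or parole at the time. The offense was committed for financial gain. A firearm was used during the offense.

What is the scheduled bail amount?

$75,925

Base amounts from the schedule: conspiracy $4,750; unlawful firearm possession $14,500; credit-card fraud $11,800; domestic battery $57,500.
Stacking rule: highest base plus $12,000 per additional charge. Highest is domestic battery at $57,500; 3 additional charges → +$36,000. Combined base = $93,500.
Net percentage adjustment: −15% +5% −35% = −45%. $93,500 × 0.55 = $51,425.
Offense was committed for financial gain (+$24,500 flat): $51,425 + $24,500 = $75,925.
$75,925 is within the $500,000 maximum.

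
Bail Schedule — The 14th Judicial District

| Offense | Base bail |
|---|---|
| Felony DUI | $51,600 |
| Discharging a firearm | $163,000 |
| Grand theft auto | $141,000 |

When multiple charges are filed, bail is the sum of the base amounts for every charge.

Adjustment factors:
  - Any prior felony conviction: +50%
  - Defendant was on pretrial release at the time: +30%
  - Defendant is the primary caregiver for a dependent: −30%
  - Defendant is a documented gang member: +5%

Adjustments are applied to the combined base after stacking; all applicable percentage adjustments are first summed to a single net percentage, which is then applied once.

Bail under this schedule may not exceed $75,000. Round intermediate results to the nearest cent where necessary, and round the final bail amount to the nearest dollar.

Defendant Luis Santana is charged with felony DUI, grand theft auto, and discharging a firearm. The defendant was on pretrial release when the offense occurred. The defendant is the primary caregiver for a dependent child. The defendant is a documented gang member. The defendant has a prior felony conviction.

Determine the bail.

$75,000

Base amounts from the schedule: felony DUI $51,600; grand theft auto $141,000; discharging a firearm $163,000.
Stacking rule: sum of all bases. $51,600 + $141,000 + $163,000 = $355,600.
Net percentage adjustment: +50% +30% −30% +5% = +55%. $355,600 × 1.55 = $551,180.
Result $551,180 exceeds the maximum of $75,000; bail is capped at $75,000.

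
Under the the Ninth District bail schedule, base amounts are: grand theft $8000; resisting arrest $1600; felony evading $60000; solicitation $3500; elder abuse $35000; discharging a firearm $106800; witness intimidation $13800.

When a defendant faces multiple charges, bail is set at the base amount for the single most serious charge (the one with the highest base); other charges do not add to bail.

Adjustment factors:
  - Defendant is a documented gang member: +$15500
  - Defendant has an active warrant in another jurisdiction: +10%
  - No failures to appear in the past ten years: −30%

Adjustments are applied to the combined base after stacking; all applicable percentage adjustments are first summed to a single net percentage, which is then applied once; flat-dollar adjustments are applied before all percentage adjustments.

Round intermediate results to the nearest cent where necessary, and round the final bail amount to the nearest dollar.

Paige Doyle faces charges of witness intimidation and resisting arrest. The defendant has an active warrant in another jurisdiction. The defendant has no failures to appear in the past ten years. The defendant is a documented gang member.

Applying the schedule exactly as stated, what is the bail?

Base amounts from the schedule: witness intimidation $13800; resisting arrest $1600.
Stacking rule: use the highest base only. Highest is witness intimidation at $13800. Combined base = $13800.
Defendant is a documented gang member (+$15500 flat): $13800 + $15500 = $29300.
Net percentage adjustment: +10% −30% = −20%. $29300 × 0.8 = $23440.

$23440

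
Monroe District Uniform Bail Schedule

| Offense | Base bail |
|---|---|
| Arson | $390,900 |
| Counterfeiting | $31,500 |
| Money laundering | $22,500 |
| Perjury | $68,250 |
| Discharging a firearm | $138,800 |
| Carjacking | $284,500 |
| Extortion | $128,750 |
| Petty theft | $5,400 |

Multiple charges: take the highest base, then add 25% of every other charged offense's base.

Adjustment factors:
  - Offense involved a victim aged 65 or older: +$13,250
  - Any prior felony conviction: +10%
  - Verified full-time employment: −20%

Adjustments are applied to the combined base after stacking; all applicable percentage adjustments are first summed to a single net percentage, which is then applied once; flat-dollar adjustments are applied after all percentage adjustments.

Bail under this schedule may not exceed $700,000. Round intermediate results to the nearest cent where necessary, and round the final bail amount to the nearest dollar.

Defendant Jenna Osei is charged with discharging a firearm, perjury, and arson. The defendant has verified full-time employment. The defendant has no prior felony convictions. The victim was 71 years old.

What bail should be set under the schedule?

Base amounts from the schedule: discharging a firearm $138,800; perjury $68,250; arson $390,900.
Stacking rule: highest base plus 25% of each additional charge. Highest is arson at $390,900. Additional: $138,800 × 25% = $34,700; $68,250 × 25% = $17,062.50. Combined base = $390,900 + $51,762.50 = $442,662.50.
Verified full-time employment (−20%): $442,662.50 × 0.8 = $354,130.
Offense involved a victim aged 65 or older (+$13,250 flat): $354,130 + $13,250 = $367,380.
$367,380 is within the $700,000 maximum.

$367,380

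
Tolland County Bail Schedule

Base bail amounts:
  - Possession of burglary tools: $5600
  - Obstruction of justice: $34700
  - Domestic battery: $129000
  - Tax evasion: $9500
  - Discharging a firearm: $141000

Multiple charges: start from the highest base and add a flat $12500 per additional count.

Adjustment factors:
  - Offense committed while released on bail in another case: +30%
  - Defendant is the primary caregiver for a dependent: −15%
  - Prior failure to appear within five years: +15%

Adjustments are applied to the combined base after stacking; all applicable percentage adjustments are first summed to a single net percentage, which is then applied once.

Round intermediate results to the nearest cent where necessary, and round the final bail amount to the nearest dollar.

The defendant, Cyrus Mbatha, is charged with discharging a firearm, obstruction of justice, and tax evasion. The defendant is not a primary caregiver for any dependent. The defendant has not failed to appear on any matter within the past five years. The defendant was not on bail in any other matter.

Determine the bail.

Base amounts from the schedule: discharging a firearm $141000; obstruction of justice $34700; tax evasion $9500.
Stacking rule: highest base plus $12500 per additional charge. Highest is discharging a firearm at $141000; 2 additional charges → +$25000. Combined base = $166000.
No adjustment factors apply to this defendant.

$166000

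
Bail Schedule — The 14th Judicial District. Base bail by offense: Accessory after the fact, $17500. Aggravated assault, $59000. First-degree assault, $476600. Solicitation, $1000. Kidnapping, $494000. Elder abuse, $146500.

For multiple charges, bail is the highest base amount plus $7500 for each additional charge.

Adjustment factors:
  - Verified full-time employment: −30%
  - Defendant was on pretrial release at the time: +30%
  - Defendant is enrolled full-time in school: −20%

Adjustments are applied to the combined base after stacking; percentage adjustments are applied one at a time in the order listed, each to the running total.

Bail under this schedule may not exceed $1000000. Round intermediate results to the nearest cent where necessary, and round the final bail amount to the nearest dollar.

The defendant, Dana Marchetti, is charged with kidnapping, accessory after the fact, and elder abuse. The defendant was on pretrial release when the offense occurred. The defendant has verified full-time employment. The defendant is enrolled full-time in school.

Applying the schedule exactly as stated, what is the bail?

$370552

Base amounts from the schedule: kidnapping $494000; accessory after the fact $17500; elder abuse $146500.
Stacking rule: highest base plus $7500 per additional charge. Highest is kidnapping at $494000; 2 additional charges → +$15000. Combined base = $509000.
Verified full-time employment (−30%): $509000 × 0.7 = $356300.
Defendant was on pretrial release at the time (+30%): $356300 × 1.3 = $463190.
Defendant is enrolled full-time in school (−20%): $463190 × 0.8 = $370552.
$370552 is within the $1000000 maximum.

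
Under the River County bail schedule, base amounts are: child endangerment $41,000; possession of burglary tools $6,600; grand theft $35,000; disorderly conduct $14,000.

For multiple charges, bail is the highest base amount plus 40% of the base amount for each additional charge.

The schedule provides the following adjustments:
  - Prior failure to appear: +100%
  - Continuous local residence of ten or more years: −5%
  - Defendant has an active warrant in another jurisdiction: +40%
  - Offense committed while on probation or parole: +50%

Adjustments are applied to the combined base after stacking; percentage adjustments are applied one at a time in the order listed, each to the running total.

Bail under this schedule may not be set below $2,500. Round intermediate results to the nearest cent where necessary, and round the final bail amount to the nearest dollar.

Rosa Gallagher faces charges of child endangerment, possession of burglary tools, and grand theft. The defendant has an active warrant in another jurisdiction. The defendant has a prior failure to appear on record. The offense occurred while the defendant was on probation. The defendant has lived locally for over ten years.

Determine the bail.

Base amounts from the schedule: child endangerment $41,000; possession of burglary tools $6,600; grand theft $35,000.
Stacking rule: highest base plus 40% of each additional charge. Highest is child endangerment at $41,000. Additional: $6,600 × 40% = $2,640; $35,000 × 40% = $14,000. Combined base = $41,000 + $16,640 = $57,640.
Prior failure to appear (+100%): $57,640 × 2 = $115,280.
Continuous local residence of ten or more years (−5%): $115,280 × 0.95 = $109,516.
Defendant has an active warrant in another jurisdiction (+40%): $109,516 × 1.4 = $153,322.40.
Offense committed while on probation or parole (+50%): $153,322.40 × 1.5 = $229,983.60.
$229,983.60 is at or above the $2,500 minimum.
Rounded to the nearest dollar: $229,984.

$229,984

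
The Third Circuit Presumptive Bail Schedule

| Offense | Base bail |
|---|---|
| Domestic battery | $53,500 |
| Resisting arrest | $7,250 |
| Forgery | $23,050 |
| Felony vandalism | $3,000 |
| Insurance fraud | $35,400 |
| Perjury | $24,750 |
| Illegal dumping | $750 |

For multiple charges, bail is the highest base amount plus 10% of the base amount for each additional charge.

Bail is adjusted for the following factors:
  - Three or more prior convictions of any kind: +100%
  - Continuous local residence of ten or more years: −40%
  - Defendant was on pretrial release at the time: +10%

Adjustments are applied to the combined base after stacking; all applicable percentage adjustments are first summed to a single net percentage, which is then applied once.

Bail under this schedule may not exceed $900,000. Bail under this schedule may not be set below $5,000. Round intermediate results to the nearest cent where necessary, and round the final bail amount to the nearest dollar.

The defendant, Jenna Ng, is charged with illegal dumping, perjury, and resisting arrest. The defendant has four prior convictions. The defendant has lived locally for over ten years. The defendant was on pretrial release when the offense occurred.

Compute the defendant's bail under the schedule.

Base amounts from the schedule: illegal dumping $750; perjury $24,750; resisting arrest $7,250.
Stacking rule: highest base plus 10% of each additional charge. Highest is perjury at $24,750. Additional: $750 × 10% = $75; $7,250 × 10% = $725. Combined base = $24,750 + $800 = $25,550.
Net percentage adjustment: +100% −40% +10% = +70%. $25,550 × 1.7 = $43,435.
$43,435 is within the $900,000 maximum.
$43,435 is at or above the $5,000 minimum.

$43,435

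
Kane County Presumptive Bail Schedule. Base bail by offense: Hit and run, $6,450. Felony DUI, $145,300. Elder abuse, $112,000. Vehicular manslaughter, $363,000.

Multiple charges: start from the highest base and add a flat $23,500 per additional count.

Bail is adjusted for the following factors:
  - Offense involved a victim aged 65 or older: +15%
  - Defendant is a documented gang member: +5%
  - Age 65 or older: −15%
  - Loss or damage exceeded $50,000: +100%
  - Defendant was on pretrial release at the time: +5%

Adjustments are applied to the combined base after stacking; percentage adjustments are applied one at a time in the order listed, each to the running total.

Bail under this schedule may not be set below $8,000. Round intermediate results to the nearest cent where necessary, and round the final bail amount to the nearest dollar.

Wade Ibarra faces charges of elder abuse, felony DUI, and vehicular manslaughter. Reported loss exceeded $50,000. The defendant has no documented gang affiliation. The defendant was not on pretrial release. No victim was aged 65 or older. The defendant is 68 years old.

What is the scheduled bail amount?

$697,000

Base amounts from the schedule: elder abuse $112,000; felony DUI $145,300; vehicular manslaughter $363,000.
Stacking rule: highest base plus $23,500 per additional charge. Highest is vehicular manslaughter at $363,000; 2 additional charges → +$47,000. Combined base = $410,000.
Age 65 or older (−15%): $410,000 × 0.85 = $348,500.
Loss or damage exceeded $50,000 (+100%): $348,500 × 2 = $697,000.
$697,000 is at or above the $8,000 minimum.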